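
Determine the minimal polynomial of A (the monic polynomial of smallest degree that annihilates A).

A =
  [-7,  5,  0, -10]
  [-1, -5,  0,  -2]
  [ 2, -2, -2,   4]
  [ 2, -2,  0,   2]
x^3 + 10*x^2 + 32*x + 32

The characteristic polynomial is χ_A(x) = (x + 2)^2*(x + 4)^2, so the eigenvalues are known. The minimal polynomial is
  m_A(x) = Π_λ (x − λ)^{k_λ}
where k_λ is the size of the *largest* Jordan block for λ (equivalently, the smallest k with (A − λI)^k v = 0 for every generalised eigenvector v of λ).

  λ = -4: largest Jordan block has size 2, contributing (x + 4)^2
  λ = -2: largest Jordan block has size 1, contributing (x + 2)

So m_A(x) = (x + 2)*(x + 4)^2 = x^3 + 10*x^2 + 32*x + 32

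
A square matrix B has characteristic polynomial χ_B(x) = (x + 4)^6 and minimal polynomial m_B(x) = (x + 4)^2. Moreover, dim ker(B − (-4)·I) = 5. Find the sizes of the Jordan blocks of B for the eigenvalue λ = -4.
Block sizes for λ = -4: [2, 1, 1, 1, 1]

Step 1 — from the characteristic polynomial, algebraic multiplicity of λ = -4 is 6. From dim ker(B − (-4)·I) = 5, there are exactly 5 Jordan blocks for λ = -4.
Step 2 — from the minimal polynomial, the factor (x + 4)^2 tells us the largest block for λ = -4 has size 2.
Step 3 — with total size 6, 5 blocks, and largest block 2, the block sizes (in nonincreasing order) are [2, 1, 1, 1, 1].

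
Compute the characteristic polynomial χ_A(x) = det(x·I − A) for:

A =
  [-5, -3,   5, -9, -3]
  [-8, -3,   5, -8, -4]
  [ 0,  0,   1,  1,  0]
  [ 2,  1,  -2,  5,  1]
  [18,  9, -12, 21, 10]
x^5 - 8*x^4 + 25*x^3 - 38*x^2 + 28*x - 8

Expanding det(x·I − A) (e.g. by cofactor expansion or by noting that A is similar to its Jordan form J, which has the same characteristic polynomial as A) gives
  χ_A(x) = x^5 - 8*x^4 + 25*x^3 - 38*x^2 + 28*x - 8
which factors as (x - 2)^3*(x - 1)^2. The eigenvalues (with algebraic multiplicities) are λ = 1 with multiplicity 2, λ = 2 with multiplicity 3.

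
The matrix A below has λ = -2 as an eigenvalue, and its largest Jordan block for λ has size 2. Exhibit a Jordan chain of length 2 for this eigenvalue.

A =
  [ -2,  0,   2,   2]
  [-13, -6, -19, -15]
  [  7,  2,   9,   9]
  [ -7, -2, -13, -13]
A Jordan chain for λ = -2 of length 2:
v_1 = (0, -1, 1, -1)ᵀ
v_2 = (1, -3, 0, 0)ᵀ

Let N = A − (-2)·I. We want v_2 with N^2 v_2 = 0 but N^1 v_2 ≠ 0; then v_{j-1} := N · v_j for j = 2, …, 2.

Pick v_2 = (1, -3, 0, 0)ᵀ.
Then v_1 = N · v_2 = (0, -1, 1, -1)ᵀ.

Sanity check: (A − (-2)·I) v_1 = (0, 0, 0, 0)ᵀ = 0. ✓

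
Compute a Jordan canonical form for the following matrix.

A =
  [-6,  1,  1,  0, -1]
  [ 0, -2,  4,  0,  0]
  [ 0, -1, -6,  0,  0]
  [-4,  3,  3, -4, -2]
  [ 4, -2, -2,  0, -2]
J_3(-4) ⊕ J_2(-4)

The characteristic polynomial is
  det(x·I − A) = x^5 + 20*x^4 + 160*x^3 + 640*x^2 + 1280*x + 1024 = (x + 4)^5

Eigenvalues and multiplicities (the geometric multiplicity of λ is n − rank(A − λI), which equals the number of Jordan blocks for λ):
  λ = -4: algebraic multiplicity = 5, geometric multiplicity = 2

Determining the block sizes for each eigenvalue:
  λ = -4: with am = 5 and gm = 2, the partition is not yet determined (e.g. several partitions of 5 into 2 parts exist). Let N = A − (-4)·I. Computing rank(N^1) = 3, rank(N^2) = 1, rank(N^3) = 0; the number of blocks of size ≥ j is rank(N^{j−1}) − rank(N^j), giving [2, 2, 1]. So we have 1 block(s) of size 3, 1 block(s) of size 2 → block sizes [3, 2]

Assembling the blocks gives a Jordan form
J =
  [-4,  1,  0,  0,  0]
  [ 0, -4,  1,  0,  0]
  [ 0,  0, -4,  0,  0]
  [ 0,  0,  0, -4,  1]
  [ 0,  0,  0,  0, -4]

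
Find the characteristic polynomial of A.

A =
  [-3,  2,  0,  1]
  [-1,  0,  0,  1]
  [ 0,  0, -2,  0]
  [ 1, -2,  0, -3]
x^4 + 8*x^3 + 24*x^2 + 32*x + 16

Expanding det(x·I − A) (e.g. by cofactor expansion or by noting that A is similar to its Jordan form J, which has the same characteristic polynomial as A) gives
  χ_A(x) = x^4 + 8*x^3 + 24*x^2 + 32*x + 16
which factors as (x + 2)^4. The eigenvalues (with algebraic multiplicities) are λ = -2 with multiplicity 4.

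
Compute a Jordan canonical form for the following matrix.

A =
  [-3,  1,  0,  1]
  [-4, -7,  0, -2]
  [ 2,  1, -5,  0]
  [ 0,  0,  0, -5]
J_2(-5) ⊕ J_2(-5)

The characteristic polynomial is
  det(x·I − A) = x^4 + 20*x^3 + 150*x^2 + 500*x + 625 = (x + 5)^4

Eigenvalues and multiplicities (the geometric multiplicity of λ is n − rank(A − λI), which equals the number of Jordan blocks for λ):
  λ = -5: algebraic multiplicity = 4, geometric multiplicity = 2

Determining the block sizes for each eigenvalue:
  λ = -5: with am = 4 and gm = 2, the partition is not yet determined (e.g. several partitions of 4 into 2 parts exist). Let N = A − (-5)·I. Computing rank(N^1) = 2, rank(N^2) = 0; the number of blocks of size ≥ j is rank(N^{j−1}) − rank(N^j), giving [2, 2]. So we have 2 block(s) of size 2 → block sizes [2, 2]

Assembling the blocks gives a Jordan form
J =
  [-5,  1,  0,  0]
  [ 0, -5,  0,  0]
  [ 0,  0, -5,  1]
  [ 0,  0,  0, -5]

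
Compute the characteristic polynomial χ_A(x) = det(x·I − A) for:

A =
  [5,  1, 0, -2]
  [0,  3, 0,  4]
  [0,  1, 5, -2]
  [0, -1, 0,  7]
x^4 - 20*x^3 + 150*x^2 - 500*x + 625

Expanding det(x·I − A) (e.g. by cofactor expansion or by noting that A is similar to its Jordan form J, which has the same characteristic polynomial as A) gives
  χ_A(x) = x^4 - 20*x^3 + 150*x^2 - 500*x + 625
which factors as (x - 5)^4. The eigenvalues (with algebraic multiplicities) are λ = 5 with multiplicity 4.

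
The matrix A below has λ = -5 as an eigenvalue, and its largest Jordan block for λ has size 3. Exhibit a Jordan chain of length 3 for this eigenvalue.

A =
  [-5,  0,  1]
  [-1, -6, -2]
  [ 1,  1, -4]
A Jordan chain for λ = -5 of length 3:
v_1 = (1, -1, 0)ᵀ
v_2 = (0, -1, 1)ᵀ
v_3 = (1, 0, 0)ᵀ

Let N = A − (-5)·I. We want v_3 with N^3 v_3 = 0 but N^2 v_3 ≠ 0; then v_{j-1} := N · v_j for j = 3, …, 2.

Pick v_3 = (1, 0, 0)ᵀ.
Then v_2 = N · v_3 = (0, -1, 1)ᵀ.
Then v_1 = N · v_2 = (1, -1, 0)ᵀ.

Sanity check: (A − (-5)·I) v_1 = (0, 0, 0)ᵀ = 0. ✓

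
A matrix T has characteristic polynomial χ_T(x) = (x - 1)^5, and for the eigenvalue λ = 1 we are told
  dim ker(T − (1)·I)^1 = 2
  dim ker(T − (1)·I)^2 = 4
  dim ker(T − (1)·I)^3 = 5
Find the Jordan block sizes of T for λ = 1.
Block sizes for λ = 1: [3, 2]

From the dimensions of kernels of powers, the number of Jordan blocks of size at least j is d_j − d_{j−1} where d_j = dim ker(N^j) (with d_0 = 0). Computing the differences gives [2, 2, 1].
The number of blocks of size exactly k is (#blocks of size ≥ k) − (#blocks of size ≥ k + 1), so the partition is: 1 block(s) of size 2, 1 block(s) of size 3.
In nonincreasing order the block sizes are [3, 2].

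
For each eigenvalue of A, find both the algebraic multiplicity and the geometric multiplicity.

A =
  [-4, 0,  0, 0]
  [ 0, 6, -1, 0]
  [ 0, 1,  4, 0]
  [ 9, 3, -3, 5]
λ = -4: alg = 1, geom = 1; λ = 5: alg = 3, geom = 2

Step 1 — factor the characteristic polynomial to read off the algebraic multiplicities:
  χ_A(x) = (x - 5)^3*(x + 4)

Step 2 — compute geometric multiplicities via the rank-nullity identity g(λ) = n − rank(A − λI):
  rank(A − (-4)·I) = 3, so dim ker(A − (-4)·I) = n − 3 = 1
  rank(A − (5)·I) = 2, so dim ker(A − (5)·I) = n − 2 = 2

Summary:
  λ = -4: algebraic multiplicity = 1, geometric multiplicity = 1
  λ = 5: algebraic multiplicity = 3, geometric multiplicity = 2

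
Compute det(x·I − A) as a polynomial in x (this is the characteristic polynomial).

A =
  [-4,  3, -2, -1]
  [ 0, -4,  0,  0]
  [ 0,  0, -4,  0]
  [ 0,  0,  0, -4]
x^4 + 16*x^3 + 96*x^2 + 256*x + 256

Expanding det(x·I − A) (e.g. by cofactor expansion or by noting that A is similar to its Jordan form J, which has the same characteristic polynomial as A) gives
  χ_A(x) = x^4 + 16*x^3 + 96*x^2 + 256*x + 256
which factors as (x + 4)^4. The eigenvalues (with algebraic multiplicities) are λ = -4 with multiplicity 4.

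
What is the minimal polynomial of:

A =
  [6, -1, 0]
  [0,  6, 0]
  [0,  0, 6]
x^2 - 12*x + 36

The characteristic polynomial is χ_A(x) = (x - 6)^3, so the eigenvalues are known. The minimal polynomial is
  m_A(x) = Π_λ (x − λ)^{k_λ}
where k_λ is the size of the *largest* Jordan block for λ (equivalently, the smallest k with (A − λI)^k v = 0 for every generalised eigenvector v of λ).

  λ = 6: largest Jordan block has size 2, contributing (x − 6)^2

So m_A(x) = (x - 6)^2 = x^2 - 12*x + 36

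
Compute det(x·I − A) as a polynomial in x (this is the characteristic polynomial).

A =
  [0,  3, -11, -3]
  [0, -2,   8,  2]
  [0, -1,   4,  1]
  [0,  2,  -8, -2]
x^4

Expanding det(x·I − A) (e.g. by cofactor expansion or by noting that A is similar to its Jordan form J, which has the same characteristic polynomial as A) gives
  χ_A(x) = x^4
which factors as x^4. The eigenvalues (with algebraic multiplicities) are λ = 0 with multiplicity 4.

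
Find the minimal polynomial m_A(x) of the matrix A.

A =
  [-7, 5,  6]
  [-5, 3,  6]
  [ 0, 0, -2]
x^2 + 4*x + 4

The characteristic polynomial is χ_A(x) = (x + 2)^3, so the eigenvalues are known. The minimal polynomial is
  m_A(x) = Π_λ (x − λ)^{k_λ}
where k_λ is the size of the *largest* Jordan block for λ (equivalently, the smallest k with (A − λI)^k v = 0 for every generalised eigenvector v of λ).

  λ = -2: largest Jordan block has size 2, contributing (x + 2)^2

So m_A(x) = (x + 2)^2 = x^2 + 4*x + 4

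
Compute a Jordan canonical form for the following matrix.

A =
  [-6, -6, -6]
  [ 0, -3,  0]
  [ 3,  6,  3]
J_1(-3) ⊕ J_1(-3) ⊕ J_1(0)

The characteristic polynomial is
  det(x·I − A) = x^3 + 6*x^2 + 9*x = x*(x + 3)^2

Eigenvalues and multiplicities (the geometric multiplicity of λ is n − rank(A − λI), which equals the number of Jordan blocks for λ):
  λ = -3: algebraic multiplicity = 2, geometric multiplicity = 2
  λ = 0: algebraic multiplicity = 1, geometric multiplicity = 1

Determining the block sizes for each eigenvalue:
  λ = -3: gm = am = 2, so every block has size 1 → block sizes [1, 1]
  λ = 0: one block (gm = 1), so the single block has size am = 1 → block sizes [1]

Assembling the blocks gives a Jordan form
J =
  [-3,  0, 0]
  [ 0, -3, 0]
  [ 0,  0, 0]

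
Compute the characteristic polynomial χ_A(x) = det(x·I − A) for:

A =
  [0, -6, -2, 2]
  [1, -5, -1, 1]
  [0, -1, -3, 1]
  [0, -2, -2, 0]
x^4 + 8*x^3 + 24*x^2 + 32*x + 16

Expanding det(x·I − A) (e.g. by cofactor expansion or by noting that A is similar to its Jordan form J, which has the same characteristic polynomial as A) gives
  χ_A(x) = x^4 + 8*x^3 + 24*x^2 + 32*x + 16
which factors as (x + 2)^4. The eigenvalues (with algebraic multiplicities) are λ = -2 with multiplicity 4.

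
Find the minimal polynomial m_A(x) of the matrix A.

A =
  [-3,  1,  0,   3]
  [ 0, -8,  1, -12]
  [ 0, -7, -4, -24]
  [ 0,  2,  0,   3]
x^3 + 9*x^2 + 27*x + 27

The characteristic polynomial is χ_A(x) = (x + 3)^4, so the eigenvalues are known. The minimal polynomial is
  m_A(x) = Π_λ (x − λ)^{k_λ}
where k_λ is the size of the *largest* Jordan block for λ (equivalently, the smallest k with (A − λI)^k v = 0 for every generalised eigenvector v of λ).

  λ = -3: largest Jordan block has size 3, contributing (x + 3)^3

So m_A(x) = (x + 3)^3 = x^3 + 9*x^2 + 27*x + 27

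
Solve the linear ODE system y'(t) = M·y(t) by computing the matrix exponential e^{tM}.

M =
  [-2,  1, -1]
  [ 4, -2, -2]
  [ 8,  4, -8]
e^{tM} =
  [2*t*exp(-4*t) + exp(-4*t), t*exp(-4*t), -t*exp(-4*t)]
  [4*t*exp(-4*t), 2*t*exp(-4*t) + exp(-4*t), -2*t*exp(-4*t)]
  [8*t*exp(-4*t), 4*t*exp(-4*t), -4*t*exp(-4*t) + exp(-4*t)]

Strategy: write M = P · J · P⁻¹ where J is a Jordan canonical form, so e^{tM} = P · e^{tJ} · P⁻¹, and e^{tJ} can be computed block-by-block.

M has Jordan form
J =
  [-4,  1,  0]
  [ 0, -4,  0]
  [ 0,  0, -4]
(up to reordering of blocks).

Per-block formulas:
  For a 1×1 block at λ = -4: exp(t · [-4]) = [e^(-4t)].
  For a 2×2 Jordan block J_2(-4): exp(t · J_2(-4)) = e^(-4t)·(I + t·N), where N is the 2×2 nilpotent shift.

After assembling e^{tJ} and conjugating by P, we get:

e^{tM} =
  [2*t*exp(-4*t) + exp(-4*t), t*exp(-4*t), -t*exp(-4*t)]
  [4*t*exp(-4*t), 2*t*exp(-4*t) + exp(-4*t), -2*t*exp(-4*t)]
  [8*t*exp(-4*t), 4*t*exp(-4*t), -4*t*exp(-4*t) + exp(-4*t)]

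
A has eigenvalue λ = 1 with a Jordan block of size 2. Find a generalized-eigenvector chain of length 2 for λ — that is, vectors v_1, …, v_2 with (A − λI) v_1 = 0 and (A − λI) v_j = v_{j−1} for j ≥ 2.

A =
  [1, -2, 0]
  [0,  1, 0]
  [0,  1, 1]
A Jordan chain for λ = 1 of length 2:
v_1 = (-2, 0, 1)ᵀ
v_2 = (0, 1, 0)ᵀ

Let N = A − (1)·I. We want v_2 with N^2 v_2 = 0 but N^1 v_2 ≠ 0; then v_{j-1} := N · v_j for j = 2, …, 2.

Pick v_2 = (0, 1, 0)ᵀ.
Then v_1 = N · v_2 = (-2, 0, 1)ᵀ.

Sanity check: (A − (1)·I) v_1 = (0, 0, 0)ᵀ = 0. ✓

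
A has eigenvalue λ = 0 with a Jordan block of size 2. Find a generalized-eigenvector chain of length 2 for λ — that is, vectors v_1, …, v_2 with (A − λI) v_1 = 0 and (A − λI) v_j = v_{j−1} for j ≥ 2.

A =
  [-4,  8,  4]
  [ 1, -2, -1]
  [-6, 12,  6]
A Jordan chain for λ = 0 of length 2:
v_1 = (-4, 1, -6)ᵀ
v_2 = (1, 0, 0)ᵀ

Let N = A − (0)·I. We want v_2 with N^2 v_2 = 0 but N^1 v_2 ≠ 0; then v_{j-1} := N · v_j for j = 2, …, 2.

Pick v_2 = (1, 0, 0)ᵀ.
Then v_1 = N · v_2 = (-4, 1, -6)ᵀ.

Sanity check: (A − (0)·I) v_1 = (0, 0, 0)ᵀ = 0. ✓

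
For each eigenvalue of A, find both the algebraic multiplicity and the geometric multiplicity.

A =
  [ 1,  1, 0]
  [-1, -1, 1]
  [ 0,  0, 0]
λ = 0: alg = 3, geom = 1

Step 1 — factor the characteristic polynomial to read off the algebraic multiplicities:
  χ_A(x) = x^3

Step 2 — compute geometric multiplicities via the rank-nullity identity g(λ) = n − rank(A − λI):
  rank(A − (0)·I) = 2, so dim ker(A − (0)·I) = n − 2 = 1

Summary:
  λ = 0: algebraic multiplicity = 3, geometric multiplicity = 1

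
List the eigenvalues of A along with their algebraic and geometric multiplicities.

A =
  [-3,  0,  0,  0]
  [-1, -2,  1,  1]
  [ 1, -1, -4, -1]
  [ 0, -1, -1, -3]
λ = -3: alg = 4, geom = 2

Step 1 — factor the characteristic polynomial to read off the algebraic multiplicities:
  χ_A(x) = (x + 3)^4

Step 2 — compute geometric multiplicities via the rank-nullity identity g(λ) = n − rank(A − λI):
  rank(A − (-3)·I) = 2, so dim ker(A − (-3)·I) = n − 2 = 2

Summary:
  λ = -3: algebraic multiplicity = 4, geometric multiplicity = 2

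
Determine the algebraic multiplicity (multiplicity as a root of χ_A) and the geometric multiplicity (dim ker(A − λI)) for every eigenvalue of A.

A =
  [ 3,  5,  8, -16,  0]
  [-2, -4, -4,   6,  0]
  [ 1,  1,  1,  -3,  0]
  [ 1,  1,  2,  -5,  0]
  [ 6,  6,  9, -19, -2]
λ = -2: alg = 2, geom = 2; λ = -1: alg = 3, geom = 1

Step 1 — factor the characteristic polynomial to read off the algebraic multiplicities:
  χ_A(x) = (x + 1)^3*(x + 2)^2

Step 2 — compute geometric multiplicities via the rank-nullity identity g(λ) = n − rank(A − λI):
  rank(A − (-2)·I) = 3, so dim ker(A − (-2)·I) = n − 3 = 2
  rank(A − (-1)·I) = 4, so dim ker(A − (-1)·I) = n − 4 = 1

Summary:
  λ = -2: algebraic multiplicity = 2, geometric multiplicity = 2
  λ = -1: algebraic multiplicity = 3, geometric multiplicity = 1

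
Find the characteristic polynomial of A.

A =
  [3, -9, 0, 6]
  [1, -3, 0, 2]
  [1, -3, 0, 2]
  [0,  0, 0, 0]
x^4

Expanding det(x·I − A) (e.g. by cofactor expansion or by noting that A is similar to its Jordan form J, which has the same characteristic polynomial as A) gives
  χ_A(x) = x^4
which factors as x^4. The eigenvalues (with algebraic multiplicities) are λ = 0 with multiplicity 4.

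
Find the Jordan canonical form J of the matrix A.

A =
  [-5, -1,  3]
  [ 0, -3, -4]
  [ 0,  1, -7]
J_3(-5)

The characteristic polynomial is
  det(x·I − A) = x^3 + 15*x^2 + 75*x + 125 = (x + 5)^3

Eigenvalues and multiplicities (the geometric multiplicity of λ is n − rank(A − λI), which equals the number of Jordan blocks for λ):
  λ = -5: algebraic multiplicity = 3, geometric multiplicity = 1

Determining the block sizes for each eigenvalue:
  λ = -5: one block (gm = 1), so the single block has size am = 3 → block sizes [3]

Assembling the blocks gives a Jordan form
J =
  [-5,  1,  0]
  [ 0, -5,  1]
  [ 0,  0, -5]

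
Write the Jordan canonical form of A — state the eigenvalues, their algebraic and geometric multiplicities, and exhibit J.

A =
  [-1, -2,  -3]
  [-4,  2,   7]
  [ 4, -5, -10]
J_3(-3)

The characteristic polynomial is
  det(x·I − A) = x^3 + 9*x^2 + 27*x + 27 = (x + 3)^3

Eigenvalues and multiplicities (the geometric multiplicity of λ is n − rank(A − λI), which equals the number of Jordan blocks for λ):
  λ = -3: algebraic multiplicity = 3, geometric multiplicity = 1

Determining the block sizes for each eigenvalue:
  λ = -3: one block (gm = 1), so the single block has size am = 3 → block sizes [3]

Assembling the blocks gives a Jordan form
J =
  [-3,  1,  0]
  [ 0, -3,  1]
  [ 0,  0, -3]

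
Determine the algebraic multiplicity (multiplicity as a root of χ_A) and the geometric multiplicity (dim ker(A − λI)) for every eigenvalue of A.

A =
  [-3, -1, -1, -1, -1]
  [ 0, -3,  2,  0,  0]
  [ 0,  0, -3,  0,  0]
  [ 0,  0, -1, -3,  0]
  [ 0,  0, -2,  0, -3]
λ = -3: alg = 5, geom = 3

Step 1 — factor the characteristic polynomial to read off the algebraic multiplicities:
  χ_A(x) = (x + 3)^5

Step 2 — compute geometric multiplicities via the rank-nullity identity g(λ) = n − rank(A − λI):
  rank(A − (-3)·I) = 2, so dim ker(A − (-3)·I) = n − 2 = 3

Summary:
  λ = -3: algebraic multiplicity = 5, geometric multiplicity = 3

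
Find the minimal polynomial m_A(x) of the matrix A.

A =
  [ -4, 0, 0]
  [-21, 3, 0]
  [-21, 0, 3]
x^2 + x - 12

The characteristic polynomial is χ_A(x) = (x - 3)^2*(x + 4), so the eigenvalues are known. The minimal polynomial is
  m_A(x) = Π_λ (x − λ)^{k_λ}
where k_λ is the size of the *largest* Jordan block for λ (equivalently, the smallest k with (A − λI)^k v = 0 for every generalised eigenvector v of λ).

  λ = -4: largest Jordan block has size 1, contributing (x + 4)
  λ = 3: largest Jordan block has size 1, contributing (x − 3)

So m_A(x) = (x - 3)*(x + 4) = x^2 + x - 12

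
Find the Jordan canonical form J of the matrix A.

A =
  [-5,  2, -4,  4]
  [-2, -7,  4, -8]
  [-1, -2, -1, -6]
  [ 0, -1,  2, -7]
J_2(-5) ⊕ J_2(-5)

The characteristic polynomial is
  det(x·I − A) = x^4 + 20*x^3 + 150*x^2 + 500*x + 625 = (x + 5)^4

Eigenvalues and multiplicities (the geometric multiplicity of λ is n − rank(A − λI), which equals the number of Jordan blocks for λ):
  λ = -5: algebraic multiplicity = 4, geometric multiplicity = 2

Determining the block sizes for each eigenvalue:
  λ = -5: with am = 4 and gm = 2, the partition is not yet determined (e.g. several partitions of 4 into 2 parts exist). Let N = A − (-5)·I. Computing rank(N^1) = 2, rank(N^2) = 0; the number of blocks of size ≥ j is rank(N^{j−1}) − rank(N^j), giving [2, 2]. So we have 2 block(s) of size 2 → block sizes [2, 2]

Assembling the blocks gives a Jordan form
J =
  [-5,  1,  0,  0]
  [ 0, -5,  0,  0]
  [ 0,  0, -5,  1]
  [ 0,  0,  0, -5]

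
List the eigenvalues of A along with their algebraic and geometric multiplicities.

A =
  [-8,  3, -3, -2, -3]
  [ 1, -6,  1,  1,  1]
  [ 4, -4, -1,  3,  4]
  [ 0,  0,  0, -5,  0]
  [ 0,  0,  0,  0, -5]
λ = -5: alg = 5, geom = 3

Step 1 — factor the characteristic polynomial to read off the algebraic multiplicities:
  χ_A(x) = (x + 5)^5

Step 2 — compute geometric multiplicities via the rank-nullity identity g(λ) = n − rank(A − λI):
  rank(A − (-5)·I) = 2, so dim ker(A − (-5)·I) = n − 2 = 3

Summary:
  λ = -5: algebraic multiplicity = 5, geometric multiplicity = 3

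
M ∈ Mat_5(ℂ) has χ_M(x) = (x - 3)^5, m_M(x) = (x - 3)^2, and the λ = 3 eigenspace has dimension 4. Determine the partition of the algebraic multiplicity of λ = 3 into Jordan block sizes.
Block sizes for λ = 3: [2, 1, 1, 1]

Step 1 — from the characteristic polynomial, algebraic multiplicity of λ = 3 is 5. From dim ker(M − (3)·I) = 4, there are exactly 4 Jordan blocks for λ = 3.
Step 2 — from the minimal polynomial, the factor (x − 3)^2 tells us the largest block for λ = 3 has size 2.
Step 3 — with total size 5, 4 blocks, and largest block 2, the block sizes (in nonincreasing order) are [2, 1, 1, 1].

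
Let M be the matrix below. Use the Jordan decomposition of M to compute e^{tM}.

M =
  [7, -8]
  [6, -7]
e^{tM} =
  [4*exp(t) - 3*exp(-t), -4*exp(t) + 4*exp(-t)]
  [3*exp(t) - 3*exp(-t), -3*exp(t) + 4*exp(-t)]

Strategy: write M = P · J · P⁻¹ where J is a Jordan canonical form, so e^{tM} = P · e^{tJ} · P⁻¹, and e^{tJ} can be computed block-by-block.

M has Jordan form
J =
  [-1, 0]
  [ 0, 1]
(up to reordering of blocks).

Per-block formulas:
  For a 1×1 block at λ = -1: exp(t · [-1]) = [e^(-1t)].
  For a 1×1 block at λ = 1: exp(t · [1]) = [e^(1t)].

After assembling e^{tJ} and conjugating by P, we get:

e^{tM} =
  [4*exp(t) - 3*exp(-t), -4*exp(t) + 4*exp(-t)]
  [3*exp(t) - 3*exp(-t), -3*exp(t) + 4*exp(-t)]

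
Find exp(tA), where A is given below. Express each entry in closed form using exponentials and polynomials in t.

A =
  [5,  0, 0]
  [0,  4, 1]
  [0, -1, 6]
e^{tA} =
  [exp(5*t), 0, 0]
  [0, -t*exp(5*t) + exp(5*t), t*exp(5*t)]
  [0, -t*exp(5*t), t*exp(5*t) + exp(5*t)]

Strategy: write A = P · J · P⁻¹ where J is a Jordan canonical form, so e^{tA} = P · e^{tJ} · P⁻¹, and e^{tJ} can be computed block-by-block.

A has Jordan form
J =
  [5, 1, 0]
  [0, 5, 0]
  [0, 0, 5]
(up to reordering of blocks).

Per-block formulas:
  For a 1×1 block at λ = 5: exp(t · [5]) = [e^(5t)].
  For a 2×2 Jordan block J_2(5): exp(t · J_2(5)) = e^(5t)·(I + t·N), where N is the 2×2 nilpotent shift.

After assembling e^{tJ} and conjugating by P, we get:

e^{tA} =
  [exp(5*t), 0, 0]
  [0, -t*exp(5*t) + exp(5*t), t*exp(5*t)]
  [0, -t*exp(5*t), t*exp(5*t) + exp(5*t)]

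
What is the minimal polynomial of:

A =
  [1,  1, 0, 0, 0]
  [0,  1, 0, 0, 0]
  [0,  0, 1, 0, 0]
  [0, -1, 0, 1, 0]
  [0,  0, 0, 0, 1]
x^2 - 2*x + 1

The characteristic polynomial is χ_A(x) = (x - 1)^5, so the eigenvalues are known. The minimal polynomial is
  m_A(x) = Π_λ (x − λ)^{k_λ}
where k_λ is the size of the *largest* Jordan block for λ (equivalently, the smallest k with (A − λI)^k v = 0 for every generalised eigenvector v of λ).

  λ = 1: largest Jordan block has size 2, contributing (x − 1)^2

So m_A(x) = (x - 1)^2 = x^2 - 2*x + 1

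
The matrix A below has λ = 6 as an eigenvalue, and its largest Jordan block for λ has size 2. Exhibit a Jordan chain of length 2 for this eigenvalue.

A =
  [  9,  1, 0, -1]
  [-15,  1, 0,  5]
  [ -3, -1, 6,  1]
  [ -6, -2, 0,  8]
A Jordan chain for λ = 6 of length 2:
v_1 = (3, -15, -3, -6)ᵀ
v_2 = (1, 0, 0, 0)ᵀ

Let N = A − (6)·I. We want v_2 with N^2 v_2 = 0 but N^1 v_2 ≠ 0; then v_{j-1} := N · v_j for j = 2, …, 2.

Pick v_2 = (1, 0, 0, 0)ᵀ.
Then v_1 = N · v_2 = (3, -15, -3, -6)ᵀ.

Sanity check: (A − (6)·I) v_1 = (0, 0, 0, 0)ᵀ = 0. ✓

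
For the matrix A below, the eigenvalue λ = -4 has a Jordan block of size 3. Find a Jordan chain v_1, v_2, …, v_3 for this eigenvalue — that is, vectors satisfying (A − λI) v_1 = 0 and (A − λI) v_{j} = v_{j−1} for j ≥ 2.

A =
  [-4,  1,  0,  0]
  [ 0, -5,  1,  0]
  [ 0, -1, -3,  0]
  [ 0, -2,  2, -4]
A Jordan chain for λ = -4 of length 3:
v_1 = (-1, 0, 0, 0)ᵀ
v_2 = (1, -1, -1, -2)ᵀ
v_3 = (0, 1, 0, 0)ᵀ

Let N = A − (-4)·I. We want v_3 with N^3 v_3 = 0 but N^2 v_3 ≠ 0; then v_{j-1} := N · v_j for j = 3, …, 2.

Pick v_3 = (0, 1, 0, 0)ᵀ.
Then v_2 = N · v_3 = (1, -1, -1, -2)ᵀ.
Then v_1 = N · v_2 = (-1, 0, 0, 0)ᵀ.

Sanity check: (A − (-4)·I) v_1 = (0, 0, 0, 0)ᵀ = 0. ✓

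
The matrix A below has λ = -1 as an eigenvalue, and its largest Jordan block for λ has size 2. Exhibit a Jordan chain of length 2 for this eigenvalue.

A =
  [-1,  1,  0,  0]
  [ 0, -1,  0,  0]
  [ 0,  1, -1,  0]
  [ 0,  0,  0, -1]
A Jordan chain for λ = -1 of length 2:
v_1 = (1, 0, 1, 0)ᵀ
v_2 = (0, 1, 0, 0)ᵀ

Let N = A − (-1)·I. We want v_2 with N^2 v_2 = 0 but N^1 v_2 ≠ 0; then v_{j-1} := N · v_j for j = 2, …, 2.

Pick v_2 = (0, 1, 0, 0)ᵀ.
Then v_1 = N · v_2 = (1, 0, 1, 0)ᵀ.

Sanity check: (A − (-1)·I) v_1 = (0, 0, 0, 0)ᵀ = 0. ✓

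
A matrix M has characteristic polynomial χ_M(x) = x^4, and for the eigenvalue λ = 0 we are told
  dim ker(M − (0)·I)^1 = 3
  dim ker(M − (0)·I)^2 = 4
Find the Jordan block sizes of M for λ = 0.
Block sizes for λ = 0: [2, 1, 1]

From the dimensions of kernels of powers, the number of Jordan blocks of size at least j is d_j − d_{j−1} where d_j = dim ker(N^j) (with d_0 = 0). Computing the differences gives [3, 1].
The number of blocks of size exactly k is (#blocks of size ≥ k) − (#blocks of size ≥ k + 1), so the partition is: 2 block(s) of size 1, 1 block(s) of size 2.
In nonincreasing order the block sizes are [2, 1, 1].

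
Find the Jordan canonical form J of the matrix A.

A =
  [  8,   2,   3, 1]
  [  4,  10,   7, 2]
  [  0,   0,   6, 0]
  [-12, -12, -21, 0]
J_3(6) ⊕ J_1(6)

The characteristic polynomial is
  det(x·I − A) = x^4 - 24*x^3 + 216*x^2 - 864*x + 1296 = (x - 6)^4

Eigenvalues and multiplicities (the geometric multiplicity of λ is n − rank(A − λI), which equals the number of Jordan blocks for λ):
  λ = 6: algebraic multiplicity = 4, geometric multiplicity = 2

Determining the block sizes for each eigenvalue:
  λ = 6: with am = 4 and gm = 2, the partition is not yet determined (e.g. several partitions of 4 into 2 parts exist). Let N = A − (6)·I. Computing rank(N^1) = 2, rank(N^2) = 1, rank(N^3) = 0; the number of blocks of size ≥ j is rank(N^{j−1}) − rank(N^j), giving [2, 1, 1]. So we have 1 block(s) of size 3, 1 block(s) of size 1 → block sizes [3, 1]

Assembling the blocks gives a Jordan form
J =
  [6, 1, 0, 0]
  [0, 6, 1, 0]
  [0, 0, 6, 0]
  [0, 0, 0, 6]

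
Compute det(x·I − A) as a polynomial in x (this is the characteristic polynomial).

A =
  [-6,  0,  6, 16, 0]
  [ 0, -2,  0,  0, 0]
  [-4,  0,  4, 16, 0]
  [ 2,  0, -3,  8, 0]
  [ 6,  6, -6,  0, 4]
x^5 - 8*x^4 + 4*x^3 + 80*x^2 - 64*x - 256

Expanding det(x·I − A) (e.g. by cofactor expansion or by noting that A is similar to its Jordan form J, which has the same characteristic polynomial as A) gives
  χ_A(x) = x^5 - 8*x^4 + 4*x^3 + 80*x^2 - 64*x - 256
which factors as (x - 4)^3*(x + 2)^2. The eigenvalues (with algebraic multiplicities) are λ = -2 with multiplicity 2, λ = 4 with multiplicity 3.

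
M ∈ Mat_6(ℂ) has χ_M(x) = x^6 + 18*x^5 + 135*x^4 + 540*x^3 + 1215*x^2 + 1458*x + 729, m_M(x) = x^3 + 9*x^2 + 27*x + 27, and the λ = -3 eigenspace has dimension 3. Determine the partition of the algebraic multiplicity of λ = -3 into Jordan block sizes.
Block sizes for λ = -3: [3, 2, 1]

Step 1 — from the characteristic polynomial, algebraic multiplicity of λ = -3 is 6. From dim ker(M − (-3)·I) = 3, there are exactly 3 Jordan blocks for λ = -3.
Step 2 — from the minimal polynomial, the factor (x + 3)^3 tells us the largest block for λ = -3 has size 3.
Step 3 — with total size 6, 3 blocks, and largest block 3, the block sizes (in nonincreasing order) are [3, 2, 1].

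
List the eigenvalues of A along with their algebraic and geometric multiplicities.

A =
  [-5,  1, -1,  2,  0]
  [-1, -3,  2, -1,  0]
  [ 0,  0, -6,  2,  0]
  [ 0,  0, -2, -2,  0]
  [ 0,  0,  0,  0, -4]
λ = -4: alg = 5, geom = 3

Step 1 — factor the characteristic polynomial to read off the algebraic multiplicities:
  χ_A(x) = (x + 4)^5

Step 2 — compute geometric multiplicities via the rank-nullity identity g(λ) = n − rank(A − λI):
  rank(A − (-4)·I) = 2, so dim ker(A − (-4)·I) = n − 2 = 3

Summary:
  λ = -4: algebraic multiplicity = 5, geometric multiplicity = 3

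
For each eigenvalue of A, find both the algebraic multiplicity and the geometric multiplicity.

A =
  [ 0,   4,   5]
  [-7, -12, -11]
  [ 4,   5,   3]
λ = -3: alg = 3, geom = 1

Step 1 — factor the characteristic polynomial to read off the algebraic multiplicities:
  χ_A(x) = (x + 3)^3

Step 2 — compute geometric multiplicities via the rank-nullity identity g(λ) = n − rank(A − λI):
  rank(A − (-3)·I) = 2, so dim ker(A − (-3)·I) = n − 2 = 1

Summary:
  λ = -3: algebraic multiplicity = 3, geometric multiplicity = 1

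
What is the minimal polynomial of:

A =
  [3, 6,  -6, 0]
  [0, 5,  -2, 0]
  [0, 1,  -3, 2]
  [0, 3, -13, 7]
x^3 - 9*x^2 + 27*x - 27

The characteristic polynomial is χ_A(x) = (x - 3)^4, so the eigenvalues are known. The minimal polynomial is
  m_A(x) = Π_λ (x − λ)^{k_λ}
where k_λ is the size of the *largest* Jordan block for λ (equivalently, the smallest k with (A − λI)^k v = 0 for every generalised eigenvector v of λ).

  λ = 3: largest Jordan block has size 3, contributing (x − 3)^3

So m_A(x) = (x - 3)^3 = x^3 - 9*x^2 + 27*x - 27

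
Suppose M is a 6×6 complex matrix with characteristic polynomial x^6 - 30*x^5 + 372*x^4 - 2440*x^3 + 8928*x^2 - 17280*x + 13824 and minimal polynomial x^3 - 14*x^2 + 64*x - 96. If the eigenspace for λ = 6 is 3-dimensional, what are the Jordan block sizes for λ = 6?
Block sizes for λ = 6: [1, 1, 1]

Step 1 — from the characteristic polynomial, algebraic multiplicity of λ = 6 is 3. From dim ker(M − (6)·I) = 3, there are exactly 3 Jordan blocks for λ = 6.
Step 2 — from the minimal polynomial, the factor (x − 6) tells us the largest block for λ = 6 has size 1.
Step 3 — with total size 3, 3 blocks, and largest block 1, the block sizes (in nonincreasing order) are [1, 1, 1].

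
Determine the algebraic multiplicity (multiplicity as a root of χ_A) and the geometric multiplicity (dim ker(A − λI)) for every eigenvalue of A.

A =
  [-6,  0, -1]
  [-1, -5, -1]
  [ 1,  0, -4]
λ = -5: alg = 3, geom = 2

Step 1 — factor the characteristic polynomial to read off the algebraic multiplicities:
  χ_A(x) = (x + 5)^3

Step 2 — compute geometric multiplicities via the rank-nullity identity g(λ) = n − rank(A − λI):
  rank(A − (-5)·I) = 1, so dim ker(A − (-5)·I) = n − 1 = 2

Summary:
  λ = -5: algebraic multiplicity = 3, geometric multiplicity = 2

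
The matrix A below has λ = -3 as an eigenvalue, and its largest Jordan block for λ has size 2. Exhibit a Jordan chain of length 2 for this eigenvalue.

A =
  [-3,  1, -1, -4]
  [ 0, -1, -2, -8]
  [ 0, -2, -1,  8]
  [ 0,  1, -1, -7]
A Jordan chain for λ = -3 of length 2:
v_1 = (1, 2, -2, 1)ᵀ
v_2 = (0, 1, 0, 0)ᵀ

Let N = A − (-3)·I. We want v_2 with N^2 v_2 = 0 but N^1 v_2 ≠ 0; then v_{j-1} := N · v_j for j = 2, …, 2.

Pick v_2 = (0, 1, 0, 0)ᵀ.
Then v_1 = N · v_2 = (1, 2, -2, 1)ᵀ.

Sanity check: (A − (-3)·I) v_1 = (0, 0, 0, 0)ᵀ = 0. ✓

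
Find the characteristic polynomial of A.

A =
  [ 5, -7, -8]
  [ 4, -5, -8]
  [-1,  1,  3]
x^3 - 3*x^2 + 3*x - 1

Expanding det(x·I − A) (e.g. by cofactor expansion or by noting that A is similar to its Jordan form J, which has the same characteristic polynomial as A) gives
  χ_A(x) = x^3 - 3*x^2 + 3*x - 1
which factors as (x - 1)^3. The eigenvalues (with algebraic multiplicities) are λ = 1 with multiplicity 3.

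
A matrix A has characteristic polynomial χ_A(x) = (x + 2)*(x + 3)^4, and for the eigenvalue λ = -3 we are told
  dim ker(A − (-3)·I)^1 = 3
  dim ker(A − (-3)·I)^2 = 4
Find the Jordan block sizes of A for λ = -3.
Block sizes for λ = -3: [2, 1, 1]

From the dimensions of kernels of powers, the number of Jordan blocks of size at least j is d_j − d_{j−1} where d_j = dim ker(N^j) (with d_0 = 0). Computing the differences gives [3, 1].
The number of blocks of size exactly k is (#blocks of size ≥ k) − (#blocks of size ≥ k + 1), so the partition is: 2 block(s) of size 1, 1 block(s) of size 2.
In nonincreasing order the block sizes are [2, 1, 1].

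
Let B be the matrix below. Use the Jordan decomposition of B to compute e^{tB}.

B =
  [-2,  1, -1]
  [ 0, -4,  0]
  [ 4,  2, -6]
e^{tB} =
  [2*t*exp(-4*t) + exp(-4*t), t*exp(-4*t), -t*exp(-4*t)]
  [0, exp(-4*t), 0]
  [4*t*exp(-4*t), 2*t*exp(-4*t), -2*t*exp(-4*t) + exp(-4*t)]

Strategy: write B = P · J · P⁻¹ where J is a Jordan canonical form, so e^{tB} = P · e^{tJ} · P⁻¹, and e^{tJ} can be computed block-by-block.

B has Jordan form
J =
  [-4,  1,  0]
  [ 0, -4,  0]
  [ 0,  0, -4]
(up to reordering of blocks).

Per-block formulas:
  For a 1×1 block at λ = -4: exp(t · [-4]) = [e^(-4t)].
  For a 2×2 Jordan block J_2(-4): exp(t · J_2(-4)) = e^(-4t)·(I + t·N), where N is the 2×2 nilpotent shift.

After assembling e^{tJ} and conjugating by P, we get:

e^{tB} =
  [2*t*exp(-4*t) + exp(-4*t), t*exp(-4*t), -t*exp(-4*t)]
  [0, exp(-4*t), 0]
  [4*t*exp(-4*t), 2*t*exp(-4*t), -2*t*exp(-4*t) + exp(-4*t)]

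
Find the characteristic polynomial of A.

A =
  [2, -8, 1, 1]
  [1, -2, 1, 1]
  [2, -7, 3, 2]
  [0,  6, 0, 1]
x^4 - 4*x^3 + 6*x^2 - 4*x + 1

Expanding det(x·I − A) (e.g. by cofactor expansion or by noting that A is similar to its Jordan form J, which has the same characteristic polynomial as A) gives
  χ_A(x) = x^4 - 4*x^3 + 6*x^2 - 4*x + 1
which factors as (x - 1)^4. The eigenvalues (with algebraic multiplicities) are λ = 1 with multiplicity 4.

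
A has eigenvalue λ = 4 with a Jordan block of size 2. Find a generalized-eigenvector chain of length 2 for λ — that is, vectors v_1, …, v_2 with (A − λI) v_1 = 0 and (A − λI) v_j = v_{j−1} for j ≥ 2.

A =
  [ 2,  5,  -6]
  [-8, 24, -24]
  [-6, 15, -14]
A Jordan chain for λ = 4 of length 2:
v_1 = (-2, -8, -6)ᵀ
v_2 = (1, 0, 0)ᵀ

Let N = A − (4)·I. We want v_2 with N^2 v_2 = 0 but N^1 v_2 ≠ 0; then v_{j-1} := N · v_j for j = 2, …, 2.

Pick v_2 = (1, 0, 0)ᵀ.
Then v_1 = N · v_2 = (-2, -8, -6)ᵀ.

Sanity check: (A − (4)·I) v_1 = (0, 0, 0)ᵀ = 0. ✓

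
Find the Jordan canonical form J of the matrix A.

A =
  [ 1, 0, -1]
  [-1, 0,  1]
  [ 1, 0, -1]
J_2(0) ⊕ J_1(0)

The characteristic polynomial is
  det(x·I − A) = x^3

Eigenvalues and multiplicities (the geometric multiplicity of λ is n − rank(A − λI), which equals the number of Jordan blocks for λ):
  λ = 0: algebraic multiplicity = 3, geometric multiplicity = 2

Determining the block sizes for each eigenvalue:
  λ = 0: 2 blocks summing to 3 forces exactly one block of size 2 and the rest size 1 → block sizes [2, 1]

Assembling the blocks gives a Jordan form
J =
  [0, 1, 0]
  [0, 0, 0]
  [0, 0, 0]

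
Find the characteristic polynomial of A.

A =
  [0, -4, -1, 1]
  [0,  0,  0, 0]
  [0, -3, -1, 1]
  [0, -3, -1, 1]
x^4

Expanding det(x·I − A) (e.g. by cofactor expansion or by noting that A is similar to its Jordan form J, which has the same characteristic polynomial as A) gives
  χ_A(x) = x^4
which factors as x^4. The eigenvalues (with algebraic multiplicities) are λ = 0 with multiplicity 4.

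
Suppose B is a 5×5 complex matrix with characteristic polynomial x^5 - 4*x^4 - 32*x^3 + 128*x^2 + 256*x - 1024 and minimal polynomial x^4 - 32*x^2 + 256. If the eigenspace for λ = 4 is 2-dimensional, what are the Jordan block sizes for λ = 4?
Block sizes for λ = 4: [2, 1]

Step 1 — from the characteristic polynomial, algebraic multiplicity of λ = 4 is 3. From dim ker(B − (4)·I) = 2, there are exactly 2 Jordan blocks for λ = 4.
Step 2 — from the minimal polynomial, the factor (x − 4)^2 tells us the largest block for λ = 4 has size 2.
Step 3 — with total size 3, 2 blocks, and largest block 2, the block sizes (in nonincreasing order) are [2, 1].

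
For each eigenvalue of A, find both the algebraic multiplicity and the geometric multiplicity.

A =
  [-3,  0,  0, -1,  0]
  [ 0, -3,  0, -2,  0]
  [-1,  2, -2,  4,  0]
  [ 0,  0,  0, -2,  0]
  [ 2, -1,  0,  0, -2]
λ = -3: alg = 2, geom = 2; λ = -2: alg = 3, geom = 2

Step 1 — factor the characteristic polynomial to read off the algebraic multiplicities:
  χ_A(x) = (x + 2)^3*(x + 3)^2

Step 2 — compute geometric multiplicities via the rank-nullity identity g(λ) = n − rank(A − λI):
  rank(A − (-3)·I) = 3, so dim ker(A − (-3)·I) = n − 3 = 2
  rank(A − (-2)·I) = 3, so dim ker(A − (-2)·I) = n − 3 = 2

Summary:
  λ = -3: algebraic multiplicity = 2, geometric multiplicity = 2
  λ = -2: algebraic multiplicity = 3, geometric multiplicity = 2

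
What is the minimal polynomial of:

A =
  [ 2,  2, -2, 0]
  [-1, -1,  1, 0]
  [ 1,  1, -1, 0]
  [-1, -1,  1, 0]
x^2

The characteristic polynomial is χ_A(x) = x^4, so the eigenvalues are known. The minimal polynomial is
  m_A(x) = Π_λ (x − λ)^{k_λ}
where k_λ is the size of the *largest* Jordan block for λ (equivalently, the smallest k with (A − λI)^k v = 0 for every generalised eigenvector v of λ).

  λ = 0: largest Jordan block has size 2, contributing (x − 0)^2

So m_A(x) = x^2 = x^2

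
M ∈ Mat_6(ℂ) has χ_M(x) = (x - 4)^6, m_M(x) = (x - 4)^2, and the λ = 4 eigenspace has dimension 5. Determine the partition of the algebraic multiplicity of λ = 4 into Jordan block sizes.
Block sizes for λ = 4: [2, 1, 1, 1, 1]

Step 1 — from the characteristic polynomial, algebraic multiplicity of λ = 4 is 6. From dim ker(M − (4)·I) = 5, there are exactly 5 Jordan blocks for λ = 4.
Step 2 — from the minimal polynomial, the factor (x − 4)^2 tells us the largest block for λ = 4 has size 2.
Step 3 — with total size 6, 5 blocks, and largest block 2, the block sizes (in nonincreasing order) are [2, 1, 1, 1, 1].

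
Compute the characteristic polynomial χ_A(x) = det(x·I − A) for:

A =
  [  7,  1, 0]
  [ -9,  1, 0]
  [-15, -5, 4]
x^3 - 12*x^2 + 48*x - 64

Expanding det(x·I − A) (e.g. by cofactor expansion or by noting that A is similar to its Jordan form J, which has the same characteristic polynomial as A) gives
  χ_A(x) = x^3 - 12*x^2 + 48*x - 64
which factors as (x - 4)^3. The eigenvalues (with algebraic multiplicities) are λ = 4 with multiplicity 3.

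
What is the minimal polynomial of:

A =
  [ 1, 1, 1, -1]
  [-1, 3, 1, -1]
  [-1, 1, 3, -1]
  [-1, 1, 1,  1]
x^2 - 4*x + 4

The characteristic polynomial is χ_A(x) = (x - 2)^4, so the eigenvalues are known. The minimal polynomial is
  m_A(x) = Π_λ (x − λ)^{k_λ}
where k_λ is the size of the *largest* Jordan block for λ (equivalently, the smallest k with (A − λI)^k v = 0 for every generalised eigenvector v of λ).

  λ = 2: largest Jordan block has size 2, contributing (x − 2)^2

So m_A(x) = (x - 2)^2 = x^2 - 4*x + 4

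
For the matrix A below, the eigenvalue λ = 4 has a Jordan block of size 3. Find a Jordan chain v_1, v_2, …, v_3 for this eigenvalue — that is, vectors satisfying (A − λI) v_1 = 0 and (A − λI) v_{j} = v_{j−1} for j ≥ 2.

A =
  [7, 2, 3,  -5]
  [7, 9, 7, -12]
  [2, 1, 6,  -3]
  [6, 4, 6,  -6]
A Jordan chain for λ = 4 of length 3:
v_1 = (-1, -2, -1, -2)ᵀ
v_2 = (3, 7, 2, 6)ᵀ
v_3 = (1, 0, 0, 0)ᵀ

Let N = A − (4)·I. We want v_3 with N^3 v_3 = 0 but N^2 v_3 ≠ 0; then v_{j-1} := N · v_j for j = 3, …, 2.

Pick v_3 = (1, 0, 0, 0)ᵀ.
Then v_2 = N · v_3 = (3, 7, 2, 6)ᵀ.
Then v_1 = N · v_2 = (-1, -2, -1, -2)ᵀ.

Sanity check: (A − (4)·I) v_1 = (0, 0, 0, 0)ᵀ = 0. ✓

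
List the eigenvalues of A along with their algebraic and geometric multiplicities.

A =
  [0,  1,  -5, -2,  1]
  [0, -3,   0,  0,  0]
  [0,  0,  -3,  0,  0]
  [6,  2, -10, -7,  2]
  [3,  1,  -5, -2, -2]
λ = -3: alg = 5, geom = 4

Step 1 — factor the characteristic polynomial to read off the algebraic multiplicities:
  χ_A(x) = (x + 3)^5

Step 2 — compute geometric multiplicities via the rank-nullity identity g(λ) = n − rank(A − λI):
  rank(A − (-3)·I) = 1, so dim ker(A − (-3)·I) = n − 1 = 4

Summary:
  λ = -3: algebraic multiplicity = 5, geometric multiplicity = 4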